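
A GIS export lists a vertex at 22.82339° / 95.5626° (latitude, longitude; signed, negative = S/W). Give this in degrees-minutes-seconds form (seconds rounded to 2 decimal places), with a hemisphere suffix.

22°49′24.20″ N, 95°33′45.36″ E

φ: 0.823390 × 60 = 49.40340′ → 49′, remainder × 60 = 24.2040″
λ: 0.562600° → 33.75600′; 0.75600 × 60 = 45.3600″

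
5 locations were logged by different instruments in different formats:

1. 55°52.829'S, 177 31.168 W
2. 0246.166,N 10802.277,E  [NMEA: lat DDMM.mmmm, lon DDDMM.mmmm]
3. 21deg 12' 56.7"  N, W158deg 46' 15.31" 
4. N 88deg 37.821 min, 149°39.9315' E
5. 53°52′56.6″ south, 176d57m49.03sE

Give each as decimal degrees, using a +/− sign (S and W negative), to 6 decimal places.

1. -55.880483, -177.519467
2. 2.769433, 108.037950
3. 21.215750, -158.770919
4. 88.630350, 149.665525
5. -53.882389, 176.963619

Point 1:
  Latitude: 55 + 52.829/60 = 55.8804833
  S → negative
  Longitude: 177 + 31.168/60 = 177.5194667
  W ⇒ negate
Point 2:
  Lat: degrees = first 2 digits = 2, minutes = 46.166; 2 + 46.166/60 = 2.7694333
  N ⇒ keep positive
  λ: degrees = first 3 digits = 108, minutes = 2.277; 108 + 2.277/60 = 108.0379500
  E → positive
Point 3:
  Latitude: 21° + 12/60 + 56.7/3600 = 21 + 0.200000 + 0.015750 = 21.2157500
  N → positive
  Longitude: 158 + 46/60 + 15.31/3600 = 158.7709194
  W → negative
Point 4:
  Lat: 37.821′ = 0.630350°; total 88.6303500
  N → positive
  Lon: 39.9315′ = 0.665525°; total 149.6655250
  E ⇒ keep positive
Point 5:
  Lat: 53 + 52/60 + 56.6/3600 = 53.8823889
  hemisphere S, so the sign is −
  Lon: 176 + 57/60 + 49.03/3600 = 176.9636194
  E → positive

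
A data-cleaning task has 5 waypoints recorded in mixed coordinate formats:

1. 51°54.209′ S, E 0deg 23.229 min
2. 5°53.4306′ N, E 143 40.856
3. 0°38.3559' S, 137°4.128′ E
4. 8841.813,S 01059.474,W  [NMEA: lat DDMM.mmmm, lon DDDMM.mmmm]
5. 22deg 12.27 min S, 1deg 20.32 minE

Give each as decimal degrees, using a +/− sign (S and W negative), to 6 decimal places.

1. -51.903483, 0.387150
2. 5.890510, 143.680933
3. -0.639265, 137.068800
4. -88.696883, -10.991233
5. -22.204500, 1.338667

Point 1:
  φ: 51 + 54.209/60 = 51.9034833
  hemisphere S, so the sign is −
  λ: 0 + 23.229/60 = 0.3871500
  E → positive
Point 2:
  φ: 53.4306′ = 0.890510°; total 5.8905100
  N → positive
  Longitude: 143 + 40.856/60 = 143.6809333
  E → positive
Point 3:
  Lat: 38.3559′ = 0.639265°; total 0.6392650
  hemisphere S, so the sign is −
  λ: 137 + 4.128/60 = 137.0688000
  E ⇒ keep positive
Point 4:
  Latitude: degrees = first 2 digits = 88, minutes = 41.813; 88 + 41.813/60 = 88.6968833
  S → negative
  Longitude: degrees = first 3 digits = 10, minutes = 59.474; 10 + 59.474/60 = 10.9912333
  hemisphere W, so the sign is −
Point 5:
  Lat: 12.27′ = 0.204500°; total 22.2045000
  hemisphere S, so the sign is −
  Longitude: 20.32′ = 0.338667°; total 1.3386667
  E → positive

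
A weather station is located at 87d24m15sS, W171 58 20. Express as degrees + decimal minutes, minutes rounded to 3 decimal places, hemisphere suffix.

87° 24.250′ S, 171° 58.333′ W

φ: 24 + 15/60 = 24.25000′
λ: seconds/60 = 0.33333; minutes = 58 + 0.33333 = 58.33333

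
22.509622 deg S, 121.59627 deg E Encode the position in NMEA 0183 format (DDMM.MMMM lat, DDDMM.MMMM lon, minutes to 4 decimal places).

Lat: 22° + 0.509622 × 60 = 22° 30.577320′
Lon: 121° + 0.596270 × 60 = 121° 35.776200′

2230.5773,S / 12135.7762,E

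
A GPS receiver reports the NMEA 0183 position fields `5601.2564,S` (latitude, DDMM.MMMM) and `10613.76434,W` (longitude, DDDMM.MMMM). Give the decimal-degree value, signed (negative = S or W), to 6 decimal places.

Lat: split at 2 digits → 56° and 1.2564′; 56 + 1.2564/60 = 56.0209400
hemisphere S, so the sign is −
Lon: split at 3 digits → 106° and 13.76434′; 106 + 13.76434/60 = 106.2294057
W → negative

-56.020940, -106.229406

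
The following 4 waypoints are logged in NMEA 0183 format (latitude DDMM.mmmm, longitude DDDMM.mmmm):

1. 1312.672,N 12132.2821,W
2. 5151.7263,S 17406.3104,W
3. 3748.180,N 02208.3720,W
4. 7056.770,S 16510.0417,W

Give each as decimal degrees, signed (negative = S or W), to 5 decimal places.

1. 13.21120, -121.53804
2. -51.86211, -174.10517
3. 37.80300, -22.13953
4. -70.94617, -165.16736

Point 1:
  φ: split at 2 digits → 13° and 12.672′; 13 + 12.672/60 = 13.211200
  N ⇒ keep positive
  Longitude: split at 3 digits → 121° and 32.2821′; 121 + 32.2821/60 = 121.538035
  hemisphere W, so the sign is −
Point 2:
  Lat: degrees = first 2 digits = 51, minutes = 51.7263; 51 + 51.7263/60 = 51.862105
  S → negative
  λ: split at 3 digits → 174° and 6.3104′; 174 + 6.3104/60 = 174.105173
  W ⇒ negate
Point 3:
  φ: degrees = first 2 digits = 37, minutes = 48.18; 37 + 48.18/60 = 37.803000
  N → positive
  λ: split at 3 digits → 022° and 8.372′; 22 + 8.372/60 = 22.139533
  hemisphere W, so the sign is −
Point 4:
  Latitude: degrees = first 2 digits = 70, minutes = 56.77; 70 + 56.77/60 = 70.946167
  S ⇒ negate
  λ: split at 3 digits → 165° and 10.0417′; 165 + 10.0417/60 = 165.167362
  W ⇒ negate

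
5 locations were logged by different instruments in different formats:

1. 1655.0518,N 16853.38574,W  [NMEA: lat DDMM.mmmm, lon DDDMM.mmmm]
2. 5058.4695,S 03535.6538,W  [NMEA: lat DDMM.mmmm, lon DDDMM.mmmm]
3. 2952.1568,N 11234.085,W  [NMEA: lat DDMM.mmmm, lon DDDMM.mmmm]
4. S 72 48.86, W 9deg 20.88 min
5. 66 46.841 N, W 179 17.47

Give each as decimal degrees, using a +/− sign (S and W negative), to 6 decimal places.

1. 16.917530, -168.889762
2. -50.974492, -35.594230
3. 29.869280, -112.568083
4. -72.814333, -9.348000
5. 66.780683, -179.291167

Point 1:
  Latitude: split at 2 digits → 16° and 55.0518′; 16 + 55.0518/60 = 16.9175300
  N → positive
  λ: degrees = first 3 digits = 168, minutes = 53.38574; 168 + 53.38574/60 = 168.8897623
  W ⇒ negate
Point 2:
  Lat: degrees = first 2 digits = 50, minutes = 58.4695; 50 + 58.4695/60 = 50.9744917
  hemisphere S, so the sign is −
  Lon: split at 3 digits → 035° and 35.6538′; 35 + 35.6538/60 = 35.5942300
  W → negative
Point 3:
  φ: split at 2 digits → 29° and 52.1568′; 29 + 52.1568/60 = 29.8692800
  N ⇒ keep positive
  λ: degrees = first 3 digits = 112, minutes = 34.085; 112 + 34.085/60 = 112.5680833
  W → negative
Point 4:
  Lat: 72 + 48.86/60 = 72.8143333
  hemisphere S, so the sign is −
  λ: 9 + 20.88/60 = 9.3480000
  W → negative
Point 5:
  Lat: 66 + 46.841/60 = 66.7806833
  N → positive
  Longitude: 17.47′ = 0.291167°; total 179.2911667
  W ⇒ negate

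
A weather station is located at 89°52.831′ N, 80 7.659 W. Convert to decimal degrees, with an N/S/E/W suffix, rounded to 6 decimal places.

Lat: 52.831′ = 0.880517°; total 89.8805167
λ: 7.659′ = 0.127650°; total 80.1276500

89.880517° N, 80.127650° W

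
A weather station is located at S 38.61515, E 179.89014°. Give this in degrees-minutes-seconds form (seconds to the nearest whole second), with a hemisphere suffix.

Latitude: whole degrees 38; 36.90900′ → 36′ and 54.54″
Longitude: 0.890140 × 60 = 53.40840′ → 53′, remainder × 60 = 24.50″

38°36′55″ S, 179°53′25″ E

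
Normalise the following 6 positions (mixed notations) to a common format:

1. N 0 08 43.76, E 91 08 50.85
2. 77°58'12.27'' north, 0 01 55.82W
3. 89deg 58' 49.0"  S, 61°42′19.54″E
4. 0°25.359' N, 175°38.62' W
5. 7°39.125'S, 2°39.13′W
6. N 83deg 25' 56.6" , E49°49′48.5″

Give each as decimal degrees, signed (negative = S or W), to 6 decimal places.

Point 1:
  Lat: 0 + 8/60 + 43.76/3600 = 0.1454889
  N ⇒ keep positive
  λ: 91 + 8/60 + 50.85/3600 = 91.1474583
  E ⇒ keep positive
Point 2:
  Lat: 77 + 58/60 + 12.27/3600 = 77.9700750
  N → positive
  Longitude: 0° + 1/60 + 55.82/3600 = 0 + 0.016667 + 0.015506 = 0.0321722
  W → negative
Point 3:
  Latitude: 89° + 58/60 + 49/3600 = 89 + 0.966667 + 0.013611 = 89.9802778
  hemisphere S, so the sign is −
  Longitude: 61° + 42/60 + 19.54/3600 = 61 + 0.700000 + 0.005428 = 61.7054278
  E ⇒ keep positive
Point 4:
  Latitude: 25.359′ = 0.422650°; total 0.4226500
  N → positive
  Lon: 38.62′ = 0.643667°; total 175.6436667
  W ⇒ negate
Point 5:
  φ: 39.125′ = 0.652083°; total 7.6520833
  S → negative
  Lon: 39.13′ = 0.652167°; total 2.6521667
  W ⇒ negate
Point 6:
  φ: 83° + 25/60 + 56.6/3600 = 83 + 0.416667 + 0.015722 = 83.4323889
  N ⇒ keep positive
  λ: 49° + 49/60 + 48.5/3600 = 49 + 0.816667 + 0.013472 = 49.8301389
  E ⇒ keep positive

1. 0.145489, 91.147458
2. 77.970075, -0.032172
3. -89.980278, 61.705428
4. 0.422650, -175.643667
5. -7.652083, -2.652167
6. 83.432389, 49.830139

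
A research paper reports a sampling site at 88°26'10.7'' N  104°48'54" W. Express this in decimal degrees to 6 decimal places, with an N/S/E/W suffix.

Lat: 88° + 26/60 + 10.7/3600 = 88 + 0.433333 + 0.002972 = 88.4363056
Lon: 104° + 48/60 + 54/3600 = 104 + 0.800000 + 0.015000 = 104.8150000

88.436306° N, 104.815000° W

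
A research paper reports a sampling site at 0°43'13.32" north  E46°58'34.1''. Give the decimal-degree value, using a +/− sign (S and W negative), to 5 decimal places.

φ: 43′ + 13.32″ = 43.22200′; 0 + 43.22200/60 = 0.720367
N ⇒ keep positive
Longitude: 46° + 58/60 + 34.1/3600 = 46 + 0.966667 + 0.009472 = 46.976139
E ⇒ keep positive

0.72037, 46.97614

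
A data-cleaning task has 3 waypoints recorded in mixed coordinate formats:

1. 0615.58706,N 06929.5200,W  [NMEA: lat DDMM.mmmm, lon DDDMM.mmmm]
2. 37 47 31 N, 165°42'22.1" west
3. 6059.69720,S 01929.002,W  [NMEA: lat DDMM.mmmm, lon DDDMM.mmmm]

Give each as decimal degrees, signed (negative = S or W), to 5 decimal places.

Point 1:
  φ: split at 2 digits → 06° and 15.58706′; 6 + 15.58706/60 = 6.259784
  N ⇒ keep positive
  Lon: split at 3 digits → 069° and 29.52′; 69 + 29.52/60 = 69.492000
  W ⇒ negate
Point 2:
  φ: 37° + 47/60 + 31/3600 = 37 + 0.783333 + 0.008611 = 37.791944
  N → positive
  Longitude: 165 + 42/60 + 22.1/3600 = 165.706139
  hemisphere W, so the sign is −
Point 3:
  Lat: degrees = first 2 digits = 60, minutes = 59.6972; 60 + 59.6972/60 = 60.994953
  hemisphere S, so the sign is −
  Lon: split at 3 digits → 019° and 29.002′; 19 + 29.002/60 = 19.483367
  hemisphere W, so the sign is −

1. 6.25978, -69.49200
2. 37.79194, -165.70614
3. -60.99495, -19.48337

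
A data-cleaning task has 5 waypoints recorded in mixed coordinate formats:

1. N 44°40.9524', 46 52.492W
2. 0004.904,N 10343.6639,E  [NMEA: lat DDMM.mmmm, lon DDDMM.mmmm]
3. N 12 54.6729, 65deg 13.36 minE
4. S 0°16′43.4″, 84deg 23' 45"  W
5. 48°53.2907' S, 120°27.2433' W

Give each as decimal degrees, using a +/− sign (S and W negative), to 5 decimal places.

1. 44.68254, -46.87487
2. 0.08173, 103.72773
3. 12.91122, 65.22267
4. -0.27872, -84.39583
5. -48.88818, -120.45406

Point 1:
  Lat: 40.9524′ = 0.682540°; total 44.682540
  N → positive
  λ: 52.492′ = 0.874867°; total 46.874867
  hemisphere W, so the sign is −
Point 2:
  φ: split at 2 digits → 00° and 4.904′; 0 + 4.904/60 = 0.081733
  N → positive
  Longitude: split at 3 digits → 103° and 43.6639′; 103 + 43.6639/60 = 103.727732
  E → positive
Point 3:
  φ: 12 + 54.6729/60 = 12.911215
  N → positive
  Lon: 65 + 13.36/60 = 65.222667
  E ⇒ keep positive
Point 4:
  φ: 0° + 16/60 + 43.4/3600 = 0 + 0.266667 + 0.012056 = 0.278722
  S ⇒ negate
  λ: 23′ + 45″ = 23.75000′; 84 + 23.75000/60 = 84.395833
  W → negative
Point 5:
  φ: 48 + 53.2907/60 = 48.888178
  S ⇒ negate
  Lon: 120 + 27.2433/60 = 120.454055
  W → negative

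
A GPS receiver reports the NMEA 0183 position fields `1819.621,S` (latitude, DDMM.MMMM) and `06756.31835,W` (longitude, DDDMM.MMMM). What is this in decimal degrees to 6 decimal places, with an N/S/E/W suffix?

18.327017° S, 67.938639° W

Latitude: split at 2 digits → 18° and 19.621′; 18 + 19.621/60 = 18.3270167
Lon: split at 3 digits → 067° and 56.31835′; 67 + 56.31835/60 = 67.9386392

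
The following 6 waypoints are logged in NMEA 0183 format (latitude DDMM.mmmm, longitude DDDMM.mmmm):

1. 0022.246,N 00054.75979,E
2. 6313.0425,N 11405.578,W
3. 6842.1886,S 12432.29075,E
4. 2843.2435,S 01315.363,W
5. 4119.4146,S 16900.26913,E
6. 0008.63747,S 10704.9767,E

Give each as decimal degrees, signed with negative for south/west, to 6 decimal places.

Point 1:
  Latitude: degrees = first 2 digits = 0, minutes = 22.246; 0 + 22.246/60 = 0.3707667
  N → positive
  Longitude: degrees = first 3 digits = 0, minutes = 54.75979; 0 + 54.75979/60 = 0.9126632
  E ⇒ keep positive
Point 2:
  Latitude: split at 2 digits → 63° and 13.0425′; 63 + 13.0425/60 = 63.2173750
  N → positive
  Longitude: degrees = first 3 digits = 114, minutes = 5.578; 114 + 5.578/60 = 114.0929667
  hemisphere W, so the sign is −
Point 3:
  φ: split at 2 digits → 68° and 42.1886′; 68 + 42.1886/60 = 68.7031433
  S ⇒ negate
  Lon: split at 3 digits → 124° and 32.29075′; 124 + 32.29075/60 = 124.5381792
  E → positive
Point 4:
  Lat: split at 2 digits → 28° and 43.2435′; 28 + 43.2435/60 = 28.7207250
  S ⇒ negate
  Lon: degrees = first 3 digits = 13, minutes = 15.363; 13 + 15.363/60 = 13.2560500
  W ⇒ negate
Point 5:
  Lat: degrees = first 2 digits = 41, minutes = 19.4146; 41 + 19.4146/60 = 41.3235767
  S ⇒ negate
  Longitude: degrees = first 3 digits = 169, minutes = 0.26913; 169 + 0.26913/60 = 169.0044855
  E ⇒ keep positive
Point 6:
  φ: degrees = first 2 digits = 0, minutes = 8.63747; 0 + 8.63747/60 = 0.1439578
  S → negative
  Longitude: split at 3 digits → 107° and 4.9767′; 107 + 4.9767/60 = 107.0829450
  E → positive

1. 0.370767, 0.912663
2. 63.217375, -114.092967
3. -68.703143, 124.538179
4. -28.720725, -13.256050
5. -41.323577, 169.004486
6. -0.143958, 107.082945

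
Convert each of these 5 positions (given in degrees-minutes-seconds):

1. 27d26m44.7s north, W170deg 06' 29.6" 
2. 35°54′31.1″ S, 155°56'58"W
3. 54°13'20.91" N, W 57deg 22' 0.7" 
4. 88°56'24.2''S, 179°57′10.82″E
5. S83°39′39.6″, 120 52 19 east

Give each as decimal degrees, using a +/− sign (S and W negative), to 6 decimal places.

Point 1:
  Lat: 27° + 26/60 + 44.7/3600 = 27 + 0.433333 + 0.012417 = 27.4457500
  N ⇒ keep positive
  Lon: 170° + 6/60 + 29.6/3600 = 170 + 0.100000 + 0.008222 = 170.1082222
  W → negative
Point 2:
  Latitude: 35° + 54/60 + 31.1/3600 = 35 + 0.900000 + 0.008639 = 35.9086389
  S → negative
  λ: 56′ + 58″ = 56.96667′; 155 + 56.96667/60 = 155.9494444
  W ⇒ negate
Point 3:
  φ: 13′ + 20.91″ = 13.34850′; 54 + 13.34850/60 = 54.2224750
  N → positive
  λ: 22′ + 0.7″ = 22.01167′; 57 + 22.01167/60 = 57.3668611
  W → negative
Point 4:
  Latitude: 88 + 56/60 + 24.2/3600 = 88.9400556
  S ⇒ negate
  λ: 179 + 57/60 + 10.82/3600 = 179.9530056
  E → positive
Point 5:
  φ: 83 + 39/60 + 39.6/3600 = 83.6610000
  S → negative
  λ: 52′ + 19″ = 52.31667′; 120 + 52.31667/60 = 120.8719444
  E → positive

1. 27.445750, -170.108222
2. -35.908639, -155.949444
3. 54.222475, -57.366861
4. -88.940056, 179.953006
5. -83.661000, 120.871944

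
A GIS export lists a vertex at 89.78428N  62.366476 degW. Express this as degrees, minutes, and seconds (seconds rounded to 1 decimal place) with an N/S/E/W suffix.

Lat: 0.784280 × 60 = 47.05680′ → 47′, remainder × 60 = 3.408″
Lon: 0.366476° → 21.98856′; 0.98856 × 60 = 59.314″

89°47′3.4″ N, 62°21′59.3″ W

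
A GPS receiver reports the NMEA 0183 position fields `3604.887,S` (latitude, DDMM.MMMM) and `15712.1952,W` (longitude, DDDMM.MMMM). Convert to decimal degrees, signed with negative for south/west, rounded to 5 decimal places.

φ: degrees = first 2 digits = 36, minutes = 4.887; 36 + 4.887/60 = 36.081450
hemisphere S, so the sign is −
Longitude: degrees = first 3 digits = 157, minutes = 12.1952; 157 + 12.1952/60 = 157.203253
W ⇒ negate

-36.08145, -157.20325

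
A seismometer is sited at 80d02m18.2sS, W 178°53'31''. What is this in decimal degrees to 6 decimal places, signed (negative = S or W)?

Lat: 2′ + 18.2″ = 2.30333′; 80 + 2.30333/60 = 80.0383889
S ⇒ negate
Longitude: 53′ + 31″ = 53.51667′; 178 + 53.51667/60 = 178.8919444
W ⇒ negate

-80.038389, -178.891944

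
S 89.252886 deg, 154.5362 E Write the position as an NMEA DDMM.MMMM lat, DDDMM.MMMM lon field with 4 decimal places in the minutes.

Lat: minutes = (89.252886 − 89) × 60 = 15.173160
Longitude: 154° + 0.536200 × 60 = 154° 32.172000′

8915.1732,S / 15432.1720,E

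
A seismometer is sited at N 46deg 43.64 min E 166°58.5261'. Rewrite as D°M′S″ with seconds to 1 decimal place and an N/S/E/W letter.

46°43′38.4″ N, 166°58′31.6″ E

Latitude: 43.64000′ → 43′ and 0.64000 × 60 = 38.400″
λ: 58.52610′ → 58′ and 0.52610 × 60 = 31.566″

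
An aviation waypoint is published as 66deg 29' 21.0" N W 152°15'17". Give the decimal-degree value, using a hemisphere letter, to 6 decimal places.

Lat: 66° + 29/60 + 21/3600 = 66 + 0.483333 + 0.005833 = 66.4891667
Lon: 152 + 15/60 + 17/3600 = 152.2547222

66.489167° N, 152.254722° W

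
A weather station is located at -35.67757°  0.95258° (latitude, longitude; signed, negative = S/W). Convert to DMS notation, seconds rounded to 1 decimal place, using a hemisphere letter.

35°40′39.3″ S, 0°57′9.3″ E

Latitude is negative → S; |value| = 35.677570
Latitude: 0.677570° → 40.65420′; 0.65420 × 60 = 39.252″
Longitude: whole degrees 0; 57.15480′ → 57′ and 9.288″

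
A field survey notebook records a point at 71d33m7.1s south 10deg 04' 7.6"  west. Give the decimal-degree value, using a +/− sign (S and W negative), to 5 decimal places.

-71.55197, -10.06878

Lat: 71° + 33/60 + 7.1/3600 = 71 + 0.550000 + 0.001972 = 71.551972
hemisphere S, so the sign is −
Longitude: 4′ + 7.6″ = 4.12667′; 10 + 4.12667/60 = 10.068778
W → negative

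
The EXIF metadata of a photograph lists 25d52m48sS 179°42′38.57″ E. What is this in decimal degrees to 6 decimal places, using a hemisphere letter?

Latitude: 25° + 52/60 + 48/3600 = 25 + 0.866667 + 0.013333 = 25.8800000
λ: 179 + 42/60 + 38.57/3600 = 179.7107139

25.880000° S, 179.710714° E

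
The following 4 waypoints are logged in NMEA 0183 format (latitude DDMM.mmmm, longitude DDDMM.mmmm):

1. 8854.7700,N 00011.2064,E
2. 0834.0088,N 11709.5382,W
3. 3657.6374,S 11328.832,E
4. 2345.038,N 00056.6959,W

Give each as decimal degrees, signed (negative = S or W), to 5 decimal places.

Point 1:
  φ: degrees = first 2 digits = 88, minutes = 54.77; 88 + 54.77/60 = 88.912833
  N → positive
  Lon: split at 3 digits → 000° and 11.2064′; 0 + 11.2064/60 = 0.186773
  E → positive
Point 2:
  Lat: degrees = first 2 digits = 8, minutes = 34.0088; 8 + 34.0088/60 = 8.566813
  N ⇒ keep positive
  Longitude: degrees = first 3 digits = 117, minutes = 9.5382; 117 + 9.5382/60 = 117.158970
  W → negative
Point 3:
  Latitude: split at 2 digits → 36° and 57.6374′; 36 + 57.6374/60 = 36.960623
  S → negative
  λ: split at 3 digits → 113° and 28.832′; 113 + 28.832/60 = 113.480533
  E → positive
Point 4:
  φ: split at 2 digits → 23° and 45.038′; 23 + 45.038/60 = 23.750633
  N ⇒ keep positive
  λ: split at 3 digits → 000° and 56.6959′; 0 + 56.6959/60 = 0.944932
  W → negative

1. 88.91283, 0.18677
2. 8.56681, -117.15897
3. -36.96062, 113.48053
4. 23.75063, -0.94493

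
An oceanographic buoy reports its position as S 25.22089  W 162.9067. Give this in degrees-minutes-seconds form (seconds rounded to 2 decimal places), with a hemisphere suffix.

25°13′15.20″ S, 162°54′24.12″ W

Lat: 0.220890 × 60 = 13.25340′ → 13′, remainder × 60 = 15.2040″
Lon: 0.906700° → 54.40200′; 0.40200 × 60 = 24.1200″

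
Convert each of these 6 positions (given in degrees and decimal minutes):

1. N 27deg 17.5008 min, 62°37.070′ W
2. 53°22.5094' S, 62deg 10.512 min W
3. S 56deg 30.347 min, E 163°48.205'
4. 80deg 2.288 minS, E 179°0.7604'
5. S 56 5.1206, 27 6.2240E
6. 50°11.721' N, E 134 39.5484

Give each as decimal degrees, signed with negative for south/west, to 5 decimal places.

Point 1:
  Latitude: 17.5008′ = 0.291680°; total 27.291680
  N → positive
  λ: 37.07′ = 0.617833°; total 62.617833
  W ⇒ negate
Point 2:
  φ: 53 + 22.5094/60 = 53.375157
  S → negative
  λ: 10.512′ = 0.175200°; total 62.175200
  hemisphere W, so the sign is −
Point 3:
  Lat: 56 + 30.347/60 = 56.505783
  S ⇒ negate
  Lon: 163 + 48.205/60 = 163.803417
  E ⇒ keep positive
Point 4:
  Lat: 2.288′ = 0.038133°; total 80.038133
  S ⇒ negate
  Lon: 0.7604′ = 0.012673°; total 179.012673
  E → positive
Point 5:
  Lat: 5.1206′ = 0.085343°; total 56.085343
  S ⇒ negate
  Lon: 6.224′ = 0.103733°; total 27.103733
  E → positive
Point 6:
  Latitude: 11.721′ = 0.195350°; total 50.195350
  N → positive
  λ: 134 + 39.5484/60 = 134.659140
  E → positive

1. 27.29168, -62.61783
2. -53.37516, -62.17520
3. -56.50578, 163.80342
4. -80.03813, 179.01267
5. -56.08534, 27.10373
6. 50.19535, 134.65914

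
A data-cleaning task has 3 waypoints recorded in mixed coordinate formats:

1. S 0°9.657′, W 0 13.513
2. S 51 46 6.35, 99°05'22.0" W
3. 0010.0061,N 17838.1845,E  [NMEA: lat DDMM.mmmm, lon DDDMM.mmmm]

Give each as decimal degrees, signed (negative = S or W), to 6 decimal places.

Point 1:
  Latitude: 0 + 9.657/60 = 0.1609500
  hemisphere S, so the sign is −
  Lon: 13.513′ = 0.225217°; total 0.2252167
  hemisphere W, so the sign is −
Point 2:
  Lat: 51° + 46/60 + 6.35/3600 = 51 + 0.766667 + 0.001764 = 51.7684306
  S ⇒ negate
  Longitude: 5′ + 22″ = 5.36667′; 99 + 5.36667/60 = 99.0894444
  W ⇒ negate
Point 3:
  Lat: degrees = first 2 digits = 0, minutes = 10.0061; 0 + 10.0061/60 = 0.1667683
  N ⇒ keep positive
  λ: split at 3 digits → 178° and 38.1845′; 178 + 38.1845/60 = 178.6364083
  E ⇒ keep positive

1. -0.160950, -0.225217
2. -51.768431, -99.089444
3. 0.166768, 178.636408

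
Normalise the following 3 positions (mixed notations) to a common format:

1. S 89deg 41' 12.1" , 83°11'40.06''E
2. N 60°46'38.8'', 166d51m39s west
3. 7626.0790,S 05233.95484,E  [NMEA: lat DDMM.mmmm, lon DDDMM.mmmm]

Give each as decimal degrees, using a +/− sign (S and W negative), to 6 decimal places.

1. -89.686694, 83.194461
2. 60.777444, -166.860833
3. -76.434650, 52.565914

Point 1:
  Lat: 41′ + 12.1″ = 41.20167′; 89 + 41.20167/60 = 89.6866944
  S → negative
  λ: 11′ + 40.06″ = 11.66767′; 83 + 11.66767/60 = 83.1944611
  E ⇒ keep positive
Point 2:
  φ: 46′ + 38.8″ = 46.64667′; 60 + 46.64667/60 = 60.7774444
  N ⇒ keep positive
  Longitude: 51′ + 39″ = 51.65000′; 166 + 51.65000/60 = 166.8608333
  W → negative
Point 3:
  Latitude: degrees = first 2 digits = 76, minutes = 26.079; 76 + 26.079/60 = 76.4346500
  hemisphere S, so the sign is −
  Lon: degrees = first 3 digits = 52, minutes = 33.95484; 52 + 33.95484/60 = 52.5659140
  E ⇒ keep positive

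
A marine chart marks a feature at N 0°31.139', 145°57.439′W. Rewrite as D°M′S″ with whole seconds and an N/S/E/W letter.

0°31′8″ N, 145°57′26″ W

Lat: fractional minutes 0.13900 × 60 = 8.34″
Lon: fractional minutes 0.43900 × 60 = 26.34″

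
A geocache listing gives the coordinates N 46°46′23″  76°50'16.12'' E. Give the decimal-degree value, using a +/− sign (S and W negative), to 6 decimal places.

46.773056, 76.837811

Lat: 46° + 46/60 + 23/3600 = 46 + 0.766667 + 0.006389 = 46.7730556
N ⇒ keep positive
Lon: 50′ + 16.12″ = 50.26867′; 76 + 50.26867/60 = 76.8378111
E ⇒ keep positive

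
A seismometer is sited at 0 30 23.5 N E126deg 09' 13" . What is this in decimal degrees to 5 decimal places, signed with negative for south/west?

0.50653, 126.15361

φ: 0° + 30/60 + 23.5/3600 = 0 + 0.500000 + 0.006528 = 0.506528
N ⇒ keep positive
Longitude: 126 + 9/60 + 13/3600 = 126.153611
E → positive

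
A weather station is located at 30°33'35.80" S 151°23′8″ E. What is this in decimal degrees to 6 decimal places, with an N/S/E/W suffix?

30.559944° S, 151.385556° E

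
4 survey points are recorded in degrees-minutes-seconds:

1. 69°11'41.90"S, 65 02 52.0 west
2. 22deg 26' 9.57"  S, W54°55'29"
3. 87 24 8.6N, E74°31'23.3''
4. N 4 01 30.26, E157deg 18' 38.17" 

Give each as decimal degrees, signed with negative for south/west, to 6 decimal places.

Point 1:
  Lat: 69 + 11/60 + 41.9/3600 = 69.1949722
  S ⇒ negate
  Lon: 2′ + 52″ = 2.86667′; 65 + 2.86667/60 = 65.0477778
  W → negative
Point 2:
  φ: 26′ + 9.57″ = 26.15950′; 22 + 26.15950/60 = 22.4359917
  S ⇒ negate
  Longitude: 54° + 55/60 + 29/3600 = 54 + 0.916667 + 0.008056 = 54.9247222
  W ⇒ negate
Point 3:
  Latitude: 87° + 24/60 + 8.6/3600 = 87 + 0.400000 + 0.002389 = 87.4023889
  N ⇒ keep positive
  Lon: 74 + 31/60 + 23.3/3600 = 74.5231389
  E → positive
Point 4:
  Lat: 1′ + 30.26″ = 1.50433′; 4 + 1.50433/60 = 4.0250722
  N → positive
  Longitude: 157° + 18/60 + 38.17/3600 = 157 + 0.300000 + 0.010603 = 157.3106028
  E → positive

1. -69.194972, -65.047778
2. -22.435992, -54.924722
3. 87.402389, 74.523139
4. 4.025072, 157.310603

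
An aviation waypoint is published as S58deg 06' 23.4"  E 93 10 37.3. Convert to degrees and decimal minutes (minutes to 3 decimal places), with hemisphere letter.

φ: seconds/60 = 0.39000; minutes = 6 + 0.39000 = 6.39000
λ: seconds/60 = 0.62167; minutes = 10 + 0.62167 = 10.62167

58° 6.390′ S, 93° 10.622′ E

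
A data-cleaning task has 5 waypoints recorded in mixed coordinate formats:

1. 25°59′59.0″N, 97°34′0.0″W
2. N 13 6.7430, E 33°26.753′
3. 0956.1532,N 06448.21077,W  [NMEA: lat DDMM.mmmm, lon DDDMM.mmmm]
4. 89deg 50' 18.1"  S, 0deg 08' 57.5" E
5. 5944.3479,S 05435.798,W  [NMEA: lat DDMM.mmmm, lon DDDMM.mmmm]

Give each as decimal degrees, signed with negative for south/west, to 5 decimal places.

1. 25.99972, -97.56667
2. 13.11238, 33.44588
3. 9.93589, -64.80351
4. -89.83836, 0.14931
5. -59.73913, -54.59663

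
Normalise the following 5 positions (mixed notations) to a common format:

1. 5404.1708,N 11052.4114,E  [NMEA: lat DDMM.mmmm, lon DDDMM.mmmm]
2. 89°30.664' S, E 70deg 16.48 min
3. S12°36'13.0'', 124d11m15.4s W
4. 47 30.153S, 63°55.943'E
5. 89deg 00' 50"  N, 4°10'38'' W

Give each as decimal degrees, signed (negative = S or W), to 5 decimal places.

Point 1:
  Latitude: split at 2 digits → 54° and 4.1708′; 54 + 4.1708/60 = 54.069513
  N → positive
  λ: degrees = first 3 digits = 110, minutes = 52.4114; 110 + 52.4114/60 = 110.873523
  E → positive
Point 2:
  Lat: 30.664′ = 0.511067°; total 89.511067
  S ⇒ negate
  λ: 70 + 16.48/60 = 70.274667
  E → positive
Point 3:
  Latitude: 12 + 36/60 + 13/3600 = 12.603611
  hemisphere S, so the sign is −
  Lon: 11′ + 15.4″ = 11.25667′; 124 + 11.25667/60 = 124.187611
  W ⇒ negate
Point 4:
  Lat: 30.153′ = 0.502550°; total 47.502550
  S ⇒ negate
  λ: 55.943′ = 0.932383°; total 63.932383
  E → positive
Point 5:
  Lat: 89 + 0/60 + 50/3600 = 89.013889
  N → positive
  Longitude: 4° + 10/60 + 38/3600 = 4 + 0.166667 + 0.010556 = 4.177222
  W ⇒ negate

1. 54.06951, 110.87352
2. -89.51107, 70.27467
3. -12.60361, -124.18761
4. -47.50255, 63.93238
5. 89.01389, -4.17722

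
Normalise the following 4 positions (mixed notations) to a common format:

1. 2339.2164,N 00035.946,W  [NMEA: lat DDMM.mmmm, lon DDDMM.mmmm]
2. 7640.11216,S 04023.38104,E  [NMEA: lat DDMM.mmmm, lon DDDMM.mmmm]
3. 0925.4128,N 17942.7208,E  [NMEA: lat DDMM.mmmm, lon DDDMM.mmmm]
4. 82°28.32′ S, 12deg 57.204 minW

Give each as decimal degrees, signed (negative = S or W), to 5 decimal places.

Point 1:
  Latitude: degrees = first 2 digits = 23, minutes = 39.2164; 23 + 39.2164/60 = 23.653607
  N ⇒ keep positive
  λ: split at 3 digits → 000° and 35.946′; 0 + 35.946/60 = 0.599100
  hemisphere W, so the sign is −
Point 2:
  Latitude: split at 2 digits → 76° and 40.11216′; 76 + 40.11216/60 = 76.668536
  S ⇒ negate
  Lon: split at 3 digits → 040° and 23.38104′; 40 + 23.38104/60 = 40.389684
  E → positive
Point 3:
  Latitude: split at 2 digits → 09° and 25.4128′; 9 + 25.4128/60 = 9.423547
  N ⇒ keep positive
  λ: degrees = first 3 digits = 179, minutes = 42.7208; 179 + 42.7208/60 = 179.712013
  E → positive
Point 4:
  Latitude: 28.32′ = 0.472000°; total 82.472000
  S → negative
  λ: 57.204′ = 0.953400°; total 12.953400
  W → negative

1. 23.65361, -0.59910
2. -76.66854, 40.38968
3. 9.42355, 179.71201
4. -82.47200, -12.95340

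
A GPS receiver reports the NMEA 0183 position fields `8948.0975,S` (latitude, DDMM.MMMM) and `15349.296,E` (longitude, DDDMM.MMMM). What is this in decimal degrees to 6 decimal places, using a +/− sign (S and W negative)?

-89.801625, 153.821600

Latitude: split at 2 digits → 89° and 48.0975′; 89 + 48.0975/60 = 89.8016250
S ⇒ negate
Lon: split at 3 digits → 153° and 49.296′; 153 + 49.296/60 = 153.8216000
E → positive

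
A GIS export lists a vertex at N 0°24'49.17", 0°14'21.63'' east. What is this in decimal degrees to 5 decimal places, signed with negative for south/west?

φ: 24′ + 49.17″ = 24.81950′; 0 + 24.81950/60 = 0.413658
N ⇒ keep positive
Longitude: 0° + 14/60 + 21.63/3600 = 0 + 0.233333 + 0.006008 = 0.239342
E → positive

0.41366, 0.23934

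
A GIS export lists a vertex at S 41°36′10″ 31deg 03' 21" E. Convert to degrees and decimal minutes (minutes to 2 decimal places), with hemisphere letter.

φ: seconds/60 = 0.16667; minutes = 36 + 0.16667 = 36.1667
Longitude: 3 + 21/60 = 3.3500′

41° 36.17′ S, 31° 3.35′ E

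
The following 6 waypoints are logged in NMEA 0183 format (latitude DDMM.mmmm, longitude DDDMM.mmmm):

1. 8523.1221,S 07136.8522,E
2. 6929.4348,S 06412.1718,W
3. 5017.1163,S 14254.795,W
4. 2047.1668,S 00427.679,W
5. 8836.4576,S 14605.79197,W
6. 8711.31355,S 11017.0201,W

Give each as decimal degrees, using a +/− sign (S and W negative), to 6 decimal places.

1. -85.385368, 71.614203
2. -69.490580, -64.202863
3. -50.285272, -142.913250
4. -20.786113, -4.461317
5. -88.607627, -146.096533
6. -87.188559, -110.283668

Point 1:
  Latitude: split at 2 digits → 85° and 23.1221′; 85 + 23.1221/60 = 85.3853683
  S ⇒ negate
  λ: degrees = first 3 digits = 71, minutes = 36.8522; 71 + 36.8522/60 = 71.6142033
  E ⇒ keep positive
Point 2:
  Lat: split at 2 digits → 69° and 29.4348′; 69 + 29.4348/60 = 69.4905800
  S ⇒ negate
  λ: degrees = first 3 digits = 64, minutes = 12.1718; 64 + 12.1718/60 = 64.2028633
  W ⇒ negate
Point 3:
  Lat: split at 2 digits → 50° and 17.1163′; 50 + 17.1163/60 = 50.2852717
  S ⇒ negate
  λ: degrees = first 3 digits = 142, minutes = 54.795; 142 + 54.795/60 = 142.9132500
  W → negative
Point 4:
  Latitude: degrees = first 2 digits = 20, minutes = 47.1668; 20 + 47.1668/60 = 20.7861133
  hemisphere S, so the sign is −
  Longitude: split at 3 digits → 004° and 27.679′; 4 + 27.679/60 = 4.4613167
  W ⇒ negate
Point 5:
  Latitude: degrees = first 2 digits = 88, minutes = 36.4576; 88 + 36.4576/60 = 88.6076267
  S ⇒ negate
  Lon: degrees = first 3 digits = 146, minutes = 5.79197; 146 + 5.79197/60 = 146.0965328
  W ⇒ negate
Point 6:
  φ: degrees = first 2 digits = 87, minutes = 11.31355; 87 + 11.31355/60 = 87.1885592
  S ⇒ negate
  Longitude: split at 3 digits → 110° and 17.0201′; 110 + 17.0201/60 = 110.2836683
  hemisphere W, so the sign is −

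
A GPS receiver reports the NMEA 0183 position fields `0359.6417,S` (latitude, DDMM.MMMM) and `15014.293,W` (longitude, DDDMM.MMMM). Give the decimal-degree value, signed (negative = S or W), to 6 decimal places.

Latitude: split at 2 digits → 03° and 59.6417′; 3 + 59.6417/60 = 3.9940283
S ⇒ negate
Lon: split at 3 digits → 150° and 14.293′; 150 + 14.293/60 = 150.2382167
W → negative

-3.994028, -150.238217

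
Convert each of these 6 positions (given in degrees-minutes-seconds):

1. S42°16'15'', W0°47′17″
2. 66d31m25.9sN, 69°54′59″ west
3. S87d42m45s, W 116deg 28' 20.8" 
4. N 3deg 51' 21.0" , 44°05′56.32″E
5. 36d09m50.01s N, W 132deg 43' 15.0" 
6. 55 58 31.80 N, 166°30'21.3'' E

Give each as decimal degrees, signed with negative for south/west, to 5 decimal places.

Point 1:
  Latitude: 16′ + 15″ = 16.25000′; 42 + 16.25000/60 = 42.270833
  S ⇒ negate
  λ: 0° + 47/60 + 17/3600 = 0 + 0.783333 + 0.004722 = 0.788056
  W ⇒ negate
Point 2:
  Lat: 66 + 31/60 + 25.9/3600 = 66.523861
  N → positive
  Lon: 54′ + 59″ = 54.98333′; 69 + 54.98333/60 = 69.916389
  W → negative
Point 3:
  φ: 87° + 42/60 + 45/3600 = 87 + 0.700000 + 0.012500 = 87.712500
  S ⇒ negate
  Longitude: 116 + 28/60 + 20.8/3600 = 116.472444
  W ⇒ negate
Point 4:
  Latitude: 51′ + 21″ = 51.35000′; 3 + 51.35000/60 = 3.855833
  N ⇒ keep positive
  Lon: 5′ + 56.32″ = 5.93867′; 44 + 5.93867/60 = 44.098978
  E → positive
Point 5:
  φ: 36° + 9/60 + 50.01/3600 = 36 + 0.150000 + 0.013892 = 36.163892
  N ⇒ keep positive
  Lon: 43′ + 15″ = 43.25000′; 132 + 43.25000/60 = 132.720833
  hemisphere W, so the sign is −
Point 6:
  Latitude: 55 + 58/60 + 31.8/3600 = 55.975500
  N → positive
  Longitude: 30′ + 21.3″ = 30.35500′; 166 + 30.35500/60 = 166.505917
  E ⇒ keep positive

1. -42.27083, -0.78806
2. 66.52386, -69.91639
3. -87.71250, -116.47244
4. 3.85583, 44.09898
5. 36.16389, -132.72083
6. 55.97550, 166.50592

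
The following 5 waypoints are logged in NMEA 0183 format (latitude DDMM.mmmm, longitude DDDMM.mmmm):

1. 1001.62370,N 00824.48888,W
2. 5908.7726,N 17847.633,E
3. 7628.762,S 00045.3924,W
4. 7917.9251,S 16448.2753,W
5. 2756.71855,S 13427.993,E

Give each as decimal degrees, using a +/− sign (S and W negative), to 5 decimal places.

Point 1:
  φ: split at 2 digits → 10° and 1.6237′; 10 + 1.6237/60 = 10.027062
  N → positive
  Lon: degrees = first 3 digits = 8, minutes = 24.48888; 8 + 24.48888/60 = 8.408148
  W → negative
Point 2:
  Latitude: split at 2 digits → 59° and 8.7726′; 59 + 8.7726/60 = 59.146210
  N ⇒ keep positive
  Longitude: split at 3 digits → 178° and 47.633′; 178 + 47.633/60 = 178.793883
  E → positive
Point 3:
  φ: degrees = first 2 digits = 76, minutes = 28.762; 76 + 28.762/60 = 76.479367
  S ⇒ negate
  λ: split at 3 digits → 000° and 45.3924′; 0 + 45.3924/60 = 0.756540
  W ⇒ negate
Point 4:
  Latitude: split at 2 digits → 79° and 17.9251′; 79 + 17.9251/60 = 79.298752
  S ⇒ negate
  Lon: degrees = first 3 digits = 164, minutes = 48.2753; 164 + 48.2753/60 = 164.804588
  W ⇒ negate
Point 5:
  φ: degrees = first 2 digits = 27, minutes = 56.71855; 27 + 56.71855/60 = 27.945309
  S ⇒ negate
  Lon: split at 3 digits → 134° and 27.993′; 134 + 27.993/60 = 134.466550
  E ⇒ keep positive

1. 10.02706, -8.40815
2. 59.14621, 178.79388
3. -76.47937, -0.75654
4. -79.29875, -164.80459
5. -27.94531, 134.46655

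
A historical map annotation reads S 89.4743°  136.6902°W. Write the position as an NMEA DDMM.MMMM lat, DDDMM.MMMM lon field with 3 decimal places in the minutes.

Latitude: minutes = (89.474300 − 89) × 60 = 28.45800
Lon: 136° + 0.690200 × 60 = 136° 41.41200′

8928.458,S / 13641.412,W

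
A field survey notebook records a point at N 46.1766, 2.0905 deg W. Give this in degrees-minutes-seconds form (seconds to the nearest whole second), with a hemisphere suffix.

Latitude: 0.176600 × 60 = 10.59600′ → 10′, remainder × 60 = 35.76″
Longitude: 0.090500° → 5.43000′; 0.43000 × 60 = 25.80″

46°10′36″ N, 2°05′26″ W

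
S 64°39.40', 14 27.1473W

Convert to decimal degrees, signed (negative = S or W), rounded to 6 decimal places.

Latitude: 39.4′ = 0.656667°; total 64.6566667
S ⇒ negate
Longitude: 27.1473′ = 0.452455°; total 14.4524550
hemisphere W, so the sign is −

-64.656667, -14.452455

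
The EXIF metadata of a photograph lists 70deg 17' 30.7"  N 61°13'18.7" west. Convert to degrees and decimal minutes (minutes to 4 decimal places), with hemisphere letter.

φ: 17 + 30.7/60 = 17.511667′
λ: 13 + 18.7/60 = 13.311667′

70° 17.5117′ N, 61° 13.3117′ W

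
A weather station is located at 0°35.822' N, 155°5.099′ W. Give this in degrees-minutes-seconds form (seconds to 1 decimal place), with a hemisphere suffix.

Lat: 35.82200′ → 35′ and 0.82200 × 60 = 49.320″
λ: 5.09900′ → 5′ and 0.09900 × 60 = 5.940″

0°35′49.3″ N, 155°05′5.9″ W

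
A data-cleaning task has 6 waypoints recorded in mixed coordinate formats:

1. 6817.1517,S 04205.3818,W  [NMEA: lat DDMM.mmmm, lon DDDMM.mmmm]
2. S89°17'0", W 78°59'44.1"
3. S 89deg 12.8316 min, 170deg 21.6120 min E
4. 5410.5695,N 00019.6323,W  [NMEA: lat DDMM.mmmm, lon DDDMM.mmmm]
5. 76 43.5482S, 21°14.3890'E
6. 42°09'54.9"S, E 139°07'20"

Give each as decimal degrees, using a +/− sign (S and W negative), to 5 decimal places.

Point 1:
  φ: split at 2 digits → 68° and 17.1517′; 68 + 17.1517/60 = 68.285862
  S → negative
  λ: degrees = first 3 digits = 42, minutes = 5.3818; 42 + 5.3818/60 = 42.089697
  W → negative
Point 2:
  φ: 17′ + 0″ = 17.00000′; 89 + 17.00000/60 = 89.283333
  S → negative
  λ: 59′ + 44.1″ = 59.73500′; 78 + 59.73500/60 = 78.995583
  W ⇒ negate
Point 3:
  Lat: 89 + 12.8316/60 = 89.213860
  S ⇒ negate
  λ: 170 + 21.612/60 = 170.360200
  E ⇒ keep positive
Point 4:
  Latitude: degrees = first 2 digits = 54, minutes = 10.5695; 54 + 10.5695/60 = 54.176158
  N → positive
  Longitude: split at 3 digits → 000° and 19.6323′; 0 + 19.6323/60 = 0.327205
  hemisphere W, so the sign is −
Point 5:
  Latitude: 76 + 43.5482/60 = 76.725803
  S ⇒ negate
  Lon: 14.389′ = 0.239817°; total 21.239817
  E → positive
Point 6:
  φ: 42° + 9/60 + 54.9/3600 = 42 + 0.150000 + 0.015250 = 42.165250
  hemisphere S, so the sign is −
  Lon: 139 + 7/60 + 20/3600 = 139.122222
  E ⇒ keep positive

1. -68.28586, -42.08970
2. -89.28333, -78.99558
3. -89.21386, 170.36020
4. 54.17616, -0.32721
5. -76.72580, 21.23982
6. -42.16525, 139.12222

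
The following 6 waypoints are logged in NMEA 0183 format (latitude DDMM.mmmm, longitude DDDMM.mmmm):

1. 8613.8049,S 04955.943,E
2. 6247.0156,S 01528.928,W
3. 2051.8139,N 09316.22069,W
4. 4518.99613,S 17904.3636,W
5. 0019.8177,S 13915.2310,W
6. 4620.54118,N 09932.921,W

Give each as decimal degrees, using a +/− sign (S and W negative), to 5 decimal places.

Point 1:
  Lat: split at 2 digits → 86° and 13.8049′; 86 + 13.8049/60 = 86.230082
  S → negative
  Longitude: split at 3 digits → 049° and 55.943′; 49 + 55.943/60 = 49.932383
  E ⇒ keep positive
Point 2:
  Latitude: degrees = first 2 digits = 62, minutes = 47.0156; 62 + 47.0156/60 = 62.783593
  S → negative
  λ: split at 3 digits → 015° and 28.928′; 15 + 28.928/60 = 15.482133
  hemisphere W, so the sign is −
Point 3:
  Latitude: degrees = first 2 digits = 20, minutes = 51.8139; 20 + 51.8139/60 = 20.863565
  N ⇒ keep positive
  λ: split at 3 digits → 093° and 16.22069′; 93 + 16.22069/60 = 93.270345
  W ⇒ negate
Point 4:
  φ: split at 2 digits → 45° and 18.99613′; 45 + 18.99613/60 = 45.316602
  S ⇒ negate
  Lon: degrees = first 3 digits = 179, minutes = 4.3636; 179 + 4.3636/60 = 179.072727
  W → negative
Point 5:
  Latitude: split at 2 digits → 00° and 19.8177′; 0 + 19.8177/60 = 0.330295
  S ⇒ negate
  Longitude: degrees = first 3 digits = 139, minutes = 15.231; 139 + 15.231/60 = 139.253850
  W → negative
Point 6:
  φ: split at 2 digits → 46° and 20.54118′; 46 + 20.54118/60 = 46.342353
  N → positive
  λ: degrees = first 3 digits = 99, minutes = 32.921; 99 + 32.921/60 = 99.548683
  W ⇒ negate

1. -86.23008, 49.93238
2. -62.78359, -15.48213
3. 20.86357, -93.27034
4. -45.31660, -179.07273
5. -0.33030, -139.25385
6. 46.34235, -99.54868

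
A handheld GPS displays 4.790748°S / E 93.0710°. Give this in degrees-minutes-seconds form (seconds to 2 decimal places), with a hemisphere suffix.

4°47′26.69″ S, 93°04′15.60″ E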